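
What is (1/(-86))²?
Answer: 1/7396 ≈ 0.00013521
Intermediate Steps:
(1/(-86))² = (-1/86)² = 1/7396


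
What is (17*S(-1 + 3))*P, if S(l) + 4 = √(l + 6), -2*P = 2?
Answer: 68 - 34*√2 ≈ 19.917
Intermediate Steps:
P = -1 (P = -½*2 = -1)
S(l) = -4 + √(6 + l) (S(l) = -4 + √(l + 6) = -4 + √(6 + l))
(17*S(-1 + 3))*P = (17*(-4 + √(6 + (-1 + 3))))*(-1) = (17*(-4 + √(6 + 2)))*(-1) = (17*(-4 + √8))*(-1) = (17*(-4 + 2*√2))*(-1) = (-68 + 34*√2)*(-1) = 68 - 34*√2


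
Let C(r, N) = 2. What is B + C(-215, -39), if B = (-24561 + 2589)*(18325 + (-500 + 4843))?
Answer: -498061294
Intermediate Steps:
B = -498061296 (B = -21972*(18325 + 4343) = -21972*22668 = -498061296)
B + C(-215, -39) = -498061296 + 2 = -498061294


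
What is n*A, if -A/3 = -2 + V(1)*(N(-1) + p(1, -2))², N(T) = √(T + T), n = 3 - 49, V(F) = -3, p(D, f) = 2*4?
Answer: -25944 - 6624*I*√2 ≈ -25944.0 - 9367.8*I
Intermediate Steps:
p(D, f) = 8
n = -46
N(T) = √2*√T (N(T) = √(2*T) = √2*√T)
A = 6 + 9*(8 + I*√2)² (A = -3*(-2 - 3*(√2*√(-1) + 8)²) = -3*(-2 - 3*(√2*I + 8)²) = -3*(-2 - 3*(I*√2 + 8)²) = -3*(-2 - 3*(8 + I*√2)²) = 6 + 9*(8 + I*√2)² ≈ 564.0 + 203.65*I)
n*A = -46*(564 + 144*I*√2) = -25944 - 6624*I*√2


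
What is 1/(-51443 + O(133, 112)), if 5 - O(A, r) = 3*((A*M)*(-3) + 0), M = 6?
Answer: -1/44256 ≈ -2.2596e-5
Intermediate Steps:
O(A, r) = 5 + 54*A (O(A, r) = 5 - 3*((A*6)*(-3) + 0) = 5 - 3*((6*A)*(-3) + 0) = 5 - 3*(-18*A + 0) = 5 - 3*(-18*A) = 5 - (-54)*A = 5 + 54*A)
1/(-51443 + O(133, 112)) = 1/(-51443 + (5 + 54*133)) = 1/(-51443 + (5 + 7182)) = 1/(-51443 + 7187) = 1/(-44256) = -1/44256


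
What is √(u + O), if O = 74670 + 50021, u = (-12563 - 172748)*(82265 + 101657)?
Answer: I*√34082645051 ≈ 1.8461e+5*I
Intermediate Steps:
u = -34082769742 (u = -185311*183922 = -34082769742)
O = 124691
√(u + O) = √(-34082769742 + 124691) = √(-34082645051) = I*√34082645051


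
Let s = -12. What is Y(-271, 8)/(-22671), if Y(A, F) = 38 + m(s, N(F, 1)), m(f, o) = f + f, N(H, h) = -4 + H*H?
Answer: -14/22671 ≈ -0.00061753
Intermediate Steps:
N(H, h) = -4 + H**2
m(f, o) = 2*f
Y(A, F) = 14 (Y(A, F) = 38 + 2*(-12) = 38 - 24 = 14)
Y(-271, 8)/(-22671) = 14/(-22671) = 14*(-1/22671) = -14/22671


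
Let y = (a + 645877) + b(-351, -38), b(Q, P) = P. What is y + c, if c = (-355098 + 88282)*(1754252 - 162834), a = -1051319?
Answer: -424616190568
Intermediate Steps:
c = -424615785088 (c = -266816*1591418 = -424615785088)
y = -405480 (y = (-1051319 + 645877) - 38 = -405442 - 38 = -405480)
y + c = -405480 - 424615785088 = -424616190568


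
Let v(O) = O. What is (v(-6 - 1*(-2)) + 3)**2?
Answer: 1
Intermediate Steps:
(v(-6 - 1*(-2)) + 3)**2 = ((-6 - 1*(-2)) + 3)**2 = ((-6 + 2) + 3)**2 = (-4 + 3)**2 = (-1)**2 = 1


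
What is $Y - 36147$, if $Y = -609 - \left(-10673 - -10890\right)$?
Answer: $-36973$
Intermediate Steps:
$Y = -826$ ($Y = -609 - \left(-10673 + 10890\right) = -609 - 217 = -826$)
$Y - 36147 = -826 - 36147 = -36973$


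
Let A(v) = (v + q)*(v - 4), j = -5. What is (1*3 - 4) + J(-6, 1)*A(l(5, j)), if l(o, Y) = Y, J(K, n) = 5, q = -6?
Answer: 494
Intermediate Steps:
A(v) = (-6 + v)*(-4 + v) (A(v) = (v - 6)*(v - 4) = (-6 + v)*(-4 + v))
(1*3 - 4) + J(-6, 1)*A(l(5, j)) = (1*3 - 4) + 5*(24 + (-5)² - 10*(-5)) = (3 - 4) + 5*(24 + 25 + 50) = -1 + 5*99 = -1 + 495 = 494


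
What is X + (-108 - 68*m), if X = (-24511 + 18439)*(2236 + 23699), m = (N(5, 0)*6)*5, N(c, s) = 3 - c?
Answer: -157473348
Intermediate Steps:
m = -60 (m = ((3 - 1*5)*6)*5 = ((3 - 5)*6)*5 = -2*6*5 = -12*5 = -60)
X = -157477320 (X = -6072*25935 = -157477320)
X + (-108 - 68*m) = -157477320 + (-108 - 68*(-60)) = -157477320 + (-108 + 4080) = -157477320 + 3972 = -157473348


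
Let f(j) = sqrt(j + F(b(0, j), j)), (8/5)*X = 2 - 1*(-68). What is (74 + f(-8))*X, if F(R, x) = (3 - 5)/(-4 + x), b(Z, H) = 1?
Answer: 6475/2 + 175*I*sqrt(282)/24 ≈ 3237.5 + 122.45*I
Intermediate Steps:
X = 175/4 (X = 5*(2 - 1*(-68))/8 = 5*(2 + 68)/8 = (5/8)*70 = 175/4 ≈ 43.750)
F(R, x) = -2/(-4 + x)
f(j) = sqrt(j - 2/(-4 + j))
(74 + f(-8))*X = (74 + sqrt((-2 - 8*(-4 - 8))/(-4 - 8)))*(175/4) = (74 + sqrt((-2 - 8*(-12))/(-12)))*(175/4) = (74 + sqrt(-(-2 + 96)/12))*(175/4) = (74 + sqrt(-1/12*94))*(175/4) = (74 + sqrt(-47/6))*(175/4) = (74 + I*sqrt(282)/6)*(175/4) = 6475/2 + 175*I*sqrt(282)/24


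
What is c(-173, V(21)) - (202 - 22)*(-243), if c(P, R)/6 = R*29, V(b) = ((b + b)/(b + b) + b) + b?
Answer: 51222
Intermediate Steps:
V(b) = 1 + 2*b (V(b) = ((2*b)/((2*b)) + b) + b = ((2*b)*(1/(2*b)) + b) + b = (1 + b) + b = 1 + 2*b)
c(P, R) = 174*R (c(P, R) = 6*(R*29) = 6*(29*R) = 174*R)
c(-173, V(21)) - (202 - 22)*(-243) = 174*(1 + 2*21) - (202 - 22)*(-243) = 174*(1 + 42) - 180*(-243) = 174*43 - 1*(-43740) = 7482 + 43740 = 51222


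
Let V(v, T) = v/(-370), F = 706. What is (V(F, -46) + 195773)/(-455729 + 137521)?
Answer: -9054413/14717120 ≈ -0.61523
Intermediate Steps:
V(v, T) = -v/370 (V(v, T) = v*(-1/370) = -v/370)
(V(F, -46) + 195773)/(-455729 + 137521) = (-1/370*706 + 195773)/(-455729 + 137521) = (-353/185 + 195773)/(-318208) = (36217652/185)*(-1/318208) = -9054413/14717120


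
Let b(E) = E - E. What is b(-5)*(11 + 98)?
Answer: 0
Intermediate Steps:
b(E) = 0
b(-5)*(11 + 98) = 0*(11 + 98) = 0*109 = 0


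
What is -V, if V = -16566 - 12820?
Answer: 29386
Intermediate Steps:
V = -29386
-V = -1*(-29386) = 29386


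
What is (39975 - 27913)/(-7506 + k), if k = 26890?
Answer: 6031/9692 ≈ 0.62227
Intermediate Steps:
(39975 - 27913)/(-7506 + k) = (39975 - 27913)/(-7506 + 26890) = 12062/19384 = 12062*(1/19384) = 6031/9692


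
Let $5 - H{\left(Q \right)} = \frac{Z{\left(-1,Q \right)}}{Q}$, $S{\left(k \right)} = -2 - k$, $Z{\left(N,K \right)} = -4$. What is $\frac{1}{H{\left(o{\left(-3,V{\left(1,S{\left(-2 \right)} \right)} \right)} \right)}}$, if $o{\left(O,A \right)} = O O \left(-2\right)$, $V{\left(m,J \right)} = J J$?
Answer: $\frac{9}{43} \approx 0.2093$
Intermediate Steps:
$V{\left(m,J \right)} = J^{2}$
$o{\left(O,A \right)} = - 2 O^{2}$ ($o{\left(O,A \right)} = O^{2} \left(-2\right) = - 2 O^{2}$)
$H{\left(Q \right)} = 5 + \frac{4}{Q}$ ($H{\left(Q \right)} = 5 - - \frac{4}{Q} = 5 + \frac{4}{Q}$)
$\frac{1}{H{\left(o{\left(-3,V{\left(1,S{\left(-2 \right)} \right)} \right)} \right)}} = \frac{1}{5 + \frac{4}{\left(-2\right) \left(-3\right)^{2}}} = \frac{1}{5 + \frac{4}{\left(-2\right) 9}} = \frac{1}{5 + \frac{4}{-18}} = \frac{1}{5 + 4 \left(- \frac{1}{18}\right)} = \frac{1}{5 - \frac{2}{9}} = \frac{1}{\frac{43}{9}} = \frac{9}{43}$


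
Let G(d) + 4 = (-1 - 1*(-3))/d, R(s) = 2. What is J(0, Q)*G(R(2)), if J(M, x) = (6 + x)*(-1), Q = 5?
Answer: 33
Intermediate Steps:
J(M, x) = -6 - x
G(d) = -4 + 2/d (G(d) = -4 + (-1 - 1*(-3))/d = -4 + (-1 + 3)/d = -4 + 2/d)
J(0, Q)*G(R(2)) = (-6 - 1*5)*(-4 + 2/2) = (-6 - 5)*(-4 + 2*(1/2)) = -11*(-4 + 1) = -11*(-3) = 33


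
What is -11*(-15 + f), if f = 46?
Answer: -341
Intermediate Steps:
-11*(-15 + f) = -11*(-15 + 46) = -11*31 = -341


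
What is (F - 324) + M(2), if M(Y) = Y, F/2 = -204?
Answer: -730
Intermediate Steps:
F = -408 (F = 2*(-204) = -408)
(F - 324) + M(2) = (-408 - 324) + 2 = -732 + 2 = -730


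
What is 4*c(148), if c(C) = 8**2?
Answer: 256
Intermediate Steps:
c(C) = 64
4*c(148) = 4*64 = 256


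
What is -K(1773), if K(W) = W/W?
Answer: -1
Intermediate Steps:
K(W) = 1
-K(1773) = -1*1 = -1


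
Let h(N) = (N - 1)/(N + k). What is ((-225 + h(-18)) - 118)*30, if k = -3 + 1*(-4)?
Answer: -51336/5 ≈ -10267.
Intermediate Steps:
k = -7 (k = -3 - 4 = -7)
h(N) = (-1 + N)/(-7 + N) (h(N) = (N - 1)/(N - 7) = (-1 + N)/(-7 + N))
((-225 + h(-18)) - 118)*30 = ((-225 + (-1 - 18)/(-7 - 18)) - 118)*30 = ((-225 - 19/(-25)) - 118)*30 = ((-225 - 1/25*(-19)) - 118)*30 = ((-225 + 19/25) - 118)*30 = (-5606/25 - 118)*30 = -8556/25*30 = -51336/5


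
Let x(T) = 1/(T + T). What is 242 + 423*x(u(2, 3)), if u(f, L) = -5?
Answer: 1997/10 ≈ 199.70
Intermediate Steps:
x(T) = 1/(2*T)
242 + 423*x(u(2, 3)) = 242 + 423*((½)/(-5)) = 242 + 423*((½)*(-⅕)) = 242 + 423*(-⅒) = 242 - 423/10 = 1997/10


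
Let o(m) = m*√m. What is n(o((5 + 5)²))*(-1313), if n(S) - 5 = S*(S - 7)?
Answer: -1303815565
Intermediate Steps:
o(m) = m^(3/2)
n(S) = 5 + S*(-7 + S) (n(S) = 5 + S*(S - 7) = 5 + S*(-7 + S))
n(o((5 + 5)²))*(-1313) = (5 + (((5 + 5)²)^(3/2))² - 7*((5 + 5)²)^(3/2))*(-1313) = (5 + ((10²)^(3/2))² - 7*(10²)^(3/2))*(-1313) = (5 + (100^(3/2))² - 7*100^(3/2))*(-1313) = (5 + 1000² - 7*1000)*(-1313) = (5 + 1000000 - 7000)*(-1313) = 993005*(-1313) = -1303815565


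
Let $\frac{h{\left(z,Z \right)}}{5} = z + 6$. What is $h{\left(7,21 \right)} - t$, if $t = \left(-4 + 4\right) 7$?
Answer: $65$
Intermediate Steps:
$h{\left(z,Z \right)} = 30 + 5 z$ ($h{\left(z,Z \right)} = 5 \left(z + 6\right) = 5 \left(6 + z\right) = 30 + 5 z$)
$t = 0$ ($t = 0 \cdot 7 = 0$)
$h{\left(7,21 \right)} - t = \left(30 + 5 \cdot 7\right) - 0 = \left(30 + 35\right) + 0 = 65 + 0 = 65$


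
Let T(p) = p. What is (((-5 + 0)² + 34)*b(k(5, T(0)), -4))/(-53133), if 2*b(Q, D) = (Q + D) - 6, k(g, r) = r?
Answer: 295/53133 ≈ 0.0055521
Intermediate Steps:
b(Q, D) = -3 + D/2 + Q/2 (b(Q, D) = ((Q + D) - 6)/2 = ((D + Q) - 6)/2 = (-6 + D + Q)/2 = -3 + D/2 + Q/2)
(((-5 + 0)² + 34)*b(k(5, T(0)), -4))/(-53133) = (((-5 + 0)² + 34)*(-3 + (½)*(-4) + (½)*0))/(-53133) = (((-5)² + 34)*(-3 - 2 + 0))*(-1/53133) = ((25 + 34)*(-5))*(-1/53133) = (59*(-5))*(-1/53133) = -295*(-1/53133) = 295/53133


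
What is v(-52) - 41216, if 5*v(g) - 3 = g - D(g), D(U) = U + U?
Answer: -41205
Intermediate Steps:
D(U) = 2*U
v(g) = ⅗ - g/5 (v(g) = ⅗ + (g - 2*g)/5 = ⅗ + (-g)/5 = ⅗ - g/5)
v(-52) - 41216 = (⅗ - ⅕*(-52)) - 41216 = (⅗ + 52/5) - 41216 = 11 - 41216 = -41205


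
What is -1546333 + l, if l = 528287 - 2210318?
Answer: -3228364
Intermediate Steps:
l = -1682031
-1546333 + l = -1546333 - 1682031 = -3228364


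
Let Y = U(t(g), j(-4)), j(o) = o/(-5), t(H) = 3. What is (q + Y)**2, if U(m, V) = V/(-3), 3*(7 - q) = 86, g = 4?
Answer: 108241/225 ≈ 481.07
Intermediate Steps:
q = -65/3 (q = 7 - 1/3*86 = 7 - 86/3 = -65/3 ≈ -21.667)
j(o) = -o/5 (j(o) = o*(-1/5) = -o/5)
U(m, V) = -V/3 (U(m, V) = V*(-1/3) = -V/3)
Y = -4/15 (Y = -(-1)*(-4)/15 = -1/3*4/5 = -4/15 ≈ -0.26667)
(q + Y)**2 = (-65/3 - 4/15)**2 = (-329/15)**2 = 108241/225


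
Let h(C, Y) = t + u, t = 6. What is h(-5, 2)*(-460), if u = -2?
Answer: -1840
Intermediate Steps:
h(C, Y) = 4 (h(C, Y) = 6 - 2 = 4)
h(-5, 2)*(-460) = 4*(-460) = -1840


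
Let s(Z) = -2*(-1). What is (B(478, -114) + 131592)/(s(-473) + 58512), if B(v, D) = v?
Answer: 66035/29257 ≈ 2.2571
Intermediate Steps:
s(Z) = 2
(B(478, -114) + 131592)/(s(-473) + 58512) = (478 + 131592)/(2 + 58512) = 132070/58514 = 132070*(1/58514) = 66035/29257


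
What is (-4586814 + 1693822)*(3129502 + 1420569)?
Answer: -13163319002432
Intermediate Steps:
(-4586814 + 1693822)*(3129502 + 1420569) = -2892992*4550071 = -13163319002432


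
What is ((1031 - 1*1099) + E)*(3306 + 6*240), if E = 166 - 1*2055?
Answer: -9287922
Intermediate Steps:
E = -1889 (E = 166 - 2055 = -1889)
((1031 - 1*1099) + E)*(3306 + 6*240) = ((1031 - 1*1099) - 1889)*(3306 + 6*240) = ((1031 - 1099) - 1889)*(3306 + 1440) = (-68 - 1889)*4746 = -1957*4746 = -9287922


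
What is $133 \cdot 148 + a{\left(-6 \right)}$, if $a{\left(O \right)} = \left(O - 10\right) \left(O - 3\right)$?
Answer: $19828$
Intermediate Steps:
$a{\left(O \right)} = \left(-10 + O\right) \left(-3 + O\right)$
$133 \cdot 148 + a{\left(-6 \right)} = 133 \cdot 148 + \left(30 + \left(-6\right)^{2} - -78\right) = 19684 + \left(30 + 36 + 78\right) = 19684 + 144 = 19828$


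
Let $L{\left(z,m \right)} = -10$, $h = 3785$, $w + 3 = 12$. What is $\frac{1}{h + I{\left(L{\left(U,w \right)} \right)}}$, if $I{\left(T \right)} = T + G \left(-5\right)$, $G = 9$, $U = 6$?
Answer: $\frac{1}{3730} \approx 0.0002681$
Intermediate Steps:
$w = 9$ ($w = -3 + 12 = 9$)
$I{\left(T \right)} = -45 + T$ ($I{\left(T \right)} = T + 9 \left(-5\right) = T - 45 = -45 + T$)
$\frac{1}{h + I{\left(L{\left(U,w \right)} \right)}} = \frac{1}{3785 - 55} = \frac{1}{3730}$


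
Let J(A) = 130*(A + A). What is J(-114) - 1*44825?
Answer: -74465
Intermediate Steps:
J(A) = 260*A (J(A) = 130*(2*A) = 260*A)
J(-114) - 1*44825 = 260*(-114) - 1*44825 = -29640 - 44825 = -74465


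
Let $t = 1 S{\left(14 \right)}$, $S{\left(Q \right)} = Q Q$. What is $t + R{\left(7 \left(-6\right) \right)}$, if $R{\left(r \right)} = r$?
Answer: $154$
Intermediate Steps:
$S{\left(Q \right)} = Q^{2}$
$t = 196$ ($t = 1 \cdot 14^{2} = 1 \cdot 196 = 196$)
$t + R{\left(7 \left(-6\right) \right)} = 196 + 7 \left(-6\right) = 196 - 42 = 154$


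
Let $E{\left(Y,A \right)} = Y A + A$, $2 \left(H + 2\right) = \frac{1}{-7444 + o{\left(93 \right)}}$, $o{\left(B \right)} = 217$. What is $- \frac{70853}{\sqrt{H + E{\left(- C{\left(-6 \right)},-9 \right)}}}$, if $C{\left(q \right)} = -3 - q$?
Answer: $- \frac{212559 \sqrt{371408378}}{231263} \approx -17713.0$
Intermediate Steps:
$H = - \frac{28909}{14454}$ ($H = -2 + \frac{1}{2 \left(-7444 + 217\right)} = -2 + \frac{1}{2 \left(-7227\right)} = -2 + \frac{1}{2} \left(- \frac{1}{7227}\right) = -2 - \frac{1}{14454} = - \frac{28909}{14454} \approx -2.0001$)
$E{\left(Y,A \right)} = A + A Y$ ($E{\left(Y,A \right)} = A Y + A = A + A Y$)
$- \frac{70853}{\sqrt{H + E{\left(- C{\left(-6 \right)},-9 \right)}}} = - \frac{70853}{\sqrt{- \frac{28909}{14454} - 9 \left(1 - \left(-3 - -6\right)\right)}} = - \frac{70853}{\sqrt{- \frac{28909}{14454} - 9 \left(1 - \left(-3 + 6\right)\right)}} = - \frac{70853}{\sqrt{- \frac{28909}{14454} - 9 \left(1 - 3\right)}} = - \frac{70853}{\sqrt{- \frac{28909}{14454} - -18}} = - \frac{70853}{\sqrt{- \frac{28909}{14454} + 18}} = - \frac{70853}{\sqrt{\frac{231263}{14454}}} = - \frac{70853}{\frac{1}{4818} \sqrt{371408378}} = - 70853 \frac{3 \sqrt{371408378}}{231263} = - \frac{212559 \sqrt{371408378}}{231263}$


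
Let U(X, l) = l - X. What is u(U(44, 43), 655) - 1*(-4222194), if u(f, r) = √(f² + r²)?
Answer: 4222194 + √429026 ≈ 4.2228e+6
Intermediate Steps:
u(U(44, 43), 655) - 1*(-4222194) = √((43 - 1*44)² + 655²) - 1*(-4222194) = √((43 - 44)² + 429025) + 4222194 = √((-1)² + 429025) + 4222194 = √(1 + 429025) + 4222194 = √429026 + 4222194 = 4222194 + √429026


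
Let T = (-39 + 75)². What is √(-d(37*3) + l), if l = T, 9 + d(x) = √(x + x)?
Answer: √(1305 - √222) ≈ 35.918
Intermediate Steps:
d(x) = -9 + √2*√x (d(x) = -9 + √(x + x) = -9 + √(2*x) = -9 + √2*√x)
T = 1296 (T = 36² = 1296)
l = 1296
√(-d(37*3) + l) = √(-(-9 + √2*√(37*3)) + 1296) = √(-(-9 + √2*√111) + 1296) = √(-(-9 + √222) + 1296) = √((9 - √222) + 1296) = √(1305 - √222)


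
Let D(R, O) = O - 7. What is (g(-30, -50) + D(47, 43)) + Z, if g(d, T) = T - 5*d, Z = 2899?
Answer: 3035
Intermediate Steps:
D(R, O) = -7 + O
(g(-30, -50) + D(47, 43)) + Z = ((-50 - 5*(-30)) + (-7 + 43)) + 2899 = ((-50 + 150) + 36) + 2899 = (100 + 36) + 2899 = 136 + 2899 = 3035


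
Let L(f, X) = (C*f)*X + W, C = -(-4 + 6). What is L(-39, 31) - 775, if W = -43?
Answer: 1600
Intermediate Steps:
C = -2 (C = -1*2 = -2)
L(f, X) = -43 - 2*X*f (L(f, X) = (-2*f)*X - 43 = -2*X*f - 43 = -43 - 2*X*f)
L(-39, 31) - 775 = (-43 - 2*31*(-39)) - 775 = (-43 + 2418) - 775 = 2375 - 775 = 1600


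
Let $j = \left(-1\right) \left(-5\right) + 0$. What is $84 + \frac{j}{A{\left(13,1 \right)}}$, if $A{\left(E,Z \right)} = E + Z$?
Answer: $\frac{1181}{14} \approx 84.357$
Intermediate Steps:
$j = 5$ ($j = 5 + 0 = 5$)
$84 + \frac{j}{A{\left(13,1 \right)}} = 84 + \frac{1}{13 + 1} \cdot 5 = 84 + \frac{1}{14} \cdot 5 = 84 + \frac{5}{14} = \frac{1181}{14}$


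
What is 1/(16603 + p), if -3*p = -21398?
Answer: 3/71207 ≈ 4.2131e-5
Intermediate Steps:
p = 21398/3 (p = -1/3*(-21398) = 21398/3 ≈ 7132.7)
1/(16603 + p) = 1/(16603 + 21398/3) = 1/(71207/3) = 3/71207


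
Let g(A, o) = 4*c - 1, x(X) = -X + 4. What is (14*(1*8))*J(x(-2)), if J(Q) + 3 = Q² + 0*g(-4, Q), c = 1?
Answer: 3696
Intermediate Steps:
x(X) = 4 - X
g(A, o) = 3 (g(A, o) = 4*1 - 1 = 4 - 1 = 3)
J(Q) = -3 + Q² (J(Q) = -3 + (Q² + 0*3) = -3 + (Q² + 0) = -3 + Q²)
(14*(1*8))*J(x(-2)) = (14*(1*8))*(-3 + (4 - 1*(-2))²) = (14*8)*(-3 + (4 + 2)²) = 112*(-3 + 6²) = 112*(-3 + 36) = 112*33 = 3696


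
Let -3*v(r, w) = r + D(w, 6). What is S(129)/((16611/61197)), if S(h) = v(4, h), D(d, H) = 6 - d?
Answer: 346783/2373 ≈ 146.14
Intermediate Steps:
v(r, w) = -2 - r/3 + w/3 (v(r, w) = -(r + (6 - w))/3 = -(6 + r - w)/3 = -2 - r/3 + w/3)
S(h) = -10/3 + h/3 (S(h) = -2 - ⅓*4 + h/3 = -2 - 4/3 + h/3 = -10/3 + h/3)
S(129)/((16611/61197)) = (-10/3 + (⅓)*129)/((16611/61197)) = (-10/3 + 43)/((16611*(1/61197))) = 119/(3*(5537/20399)) = (119/3)*(20399/5537) = 346783/2373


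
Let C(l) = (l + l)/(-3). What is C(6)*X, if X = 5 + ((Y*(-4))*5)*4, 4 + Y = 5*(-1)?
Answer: -2900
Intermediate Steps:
Y = -9 (Y = -4 + 5*(-1) = -4 - 5 = -9)
C(l) = -2*l/3 (C(l) = (2*l)*(-1/3) = -2*l/3)
X = 725 (X = 5 + (-9*(-4)*5)*4 = 5 + (36*5)*4 = 5 + 180*4 = 5 + 720 = 725)
C(6)*X = -2/3*6*725 = -4*725 = -2900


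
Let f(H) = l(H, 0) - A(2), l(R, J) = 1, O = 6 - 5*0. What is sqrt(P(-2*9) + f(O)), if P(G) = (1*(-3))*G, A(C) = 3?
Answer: 2*sqrt(13) ≈ 7.2111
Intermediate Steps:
P(G) = -3*G
O = 6 (O = 6 + 0 = 6)
f(H) = -2 (f(H) = 1 - 1*3 = 1 - 3 = -2)
sqrt(P(-2*9) + f(O)) = sqrt(-(-6)*9 - 2) = sqrt(-3*(-18) - 2) = sqrt(54 - 2) = sqrt(52) = 2*sqrt(13)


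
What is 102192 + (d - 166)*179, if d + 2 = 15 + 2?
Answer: 75163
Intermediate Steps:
d = 15 (d = -2 + (15 + 2) = -2 + 17 = 15)
102192 + (d - 166)*179 = 102192 + (15 - 166)*179 = 102192 - 151*179 = 102192 - 27029 = 75163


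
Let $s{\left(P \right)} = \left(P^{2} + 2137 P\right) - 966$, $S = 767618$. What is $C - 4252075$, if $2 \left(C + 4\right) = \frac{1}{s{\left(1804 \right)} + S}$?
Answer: $- \frac{66980585306127}{15752432} \approx -4.2521 \cdot 10^{6}$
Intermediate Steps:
$s{\left(P \right)} = -966 + P^{2} + 2137 P$
$C = - \frac{63009727}{15752432}$ ($C = -4 + \frac{1}{2 \left(\left(-966 + 1804^{2} + 2137 \cdot 1804\right) + 767618\right)} = -4 + \frac{1}{2 \left(\left(-966 + 3254416 + 3855148\right) + 767618\right)} = -4 + \frac{1}{2 \left(7108598 + 767618\right)} = -4 + \frac{1}{2 \cdot 7876216} = -4 + \frac{1}{2} \cdot \frac{1}{7876216} = -4 + \frac{1}{15752432} = - \frac{63009727}{15752432} \approx -4.0$)
$C - 4252075 = - \frac{63009727}{15752432} - 4252075 = - \frac{66980585306127}{15752432}$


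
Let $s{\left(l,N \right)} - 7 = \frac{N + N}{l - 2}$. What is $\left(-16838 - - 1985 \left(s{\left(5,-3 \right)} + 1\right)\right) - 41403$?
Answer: $-46331$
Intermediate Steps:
$s{\left(l,N \right)} = 7 + \frac{2 N}{-2 + l}$ ($s{\left(l,N \right)} = 7 + \frac{N + N}{l - 2} = 7 + \frac{2 N}{-2 + l}$)
$\left(-16838 - - 1985 \left(s{\left(5,-3 \right)} + 1\right)\right) - 41403 = \left(-16838 - - 1985 \left(\frac{-14 + 2 \left(-3\right) + 7 \cdot 5}{-2 + 5} + 1\right)\right) - 41403 = \left(-16838 - - 1985 \left(\frac{-14 - 6 + 35}{3} + 1\right)\right) - 41403 = \left(-16838 - - 1985 \left(\frac{1}{3} \cdot 15 + 1\right)\right) - 41403 = \left(-16838 - - 1985 \left(5 + 1\right)\right) - 41403 = \left(-16838 - \left(-1985\right) 6\right) - 41403 = \left(-16838 - -11910\right) - 41403 = \left(-16838 + 11910\right) - 41403 = -4928 - 41403 = -46331$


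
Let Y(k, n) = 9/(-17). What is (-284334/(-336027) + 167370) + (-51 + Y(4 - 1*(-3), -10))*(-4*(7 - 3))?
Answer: 320269616980/1904153 ≈ 1.6820e+5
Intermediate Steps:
Y(k, n) = -9/17 (Y(k, n) = 9*(-1/17) = -9/17)
(-284334/(-336027) + 167370) + (-51 + Y(4 - 1*(-3), -10))*(-4*(7 - 3)) = (-284334/(-336027) + 167370) + (-51 - 9/17)*(-4*(7 - 3)) = (-284334*(-1/336027) + 167370) - (-3504)*4/17 = (94778/112009 + 167370) - 876/17*(-16) = 18747041108/112009 + 14016/17 = 320269616980/1904153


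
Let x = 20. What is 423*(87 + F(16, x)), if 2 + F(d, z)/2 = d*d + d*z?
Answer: 522405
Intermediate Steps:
F(d, z) = -4 + 2*d² + 2*d*z (F(d, z) = -4 + 2*(d*d + d*z) = -4 + 2*(d² + d*z) = -4 + (2*d² + 2*d*z) = -4 + 2*d² + 2*d*z)
423*(87 + F(16, x)) = 423*(87 + (-4 + 2*16² + 2*16*20)) = 423*(87 + (-4 + 2*256 + 640)) = 423*(87 + (-4 + 512 + 640)) = 423*(87 + 1148) = 423*1235 = 522405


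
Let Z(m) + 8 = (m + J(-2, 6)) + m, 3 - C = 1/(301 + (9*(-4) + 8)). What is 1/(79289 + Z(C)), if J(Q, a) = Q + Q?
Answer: 273/21644257 ≈ 1.2613e-5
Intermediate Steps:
J(Q, a) = 2*Q
C = 818/273 (C = 3 - 1/(301 + (9*(-4) + 8)) = 3 - 1/(301 + (-36 + 8)) = 3 - 1/(301 - 28) = 3 - 1/273 = 818/273 ≈ 2.9963)
Z(m) = -12 + 2*m (Z(m) = -8 + ((m + 2*(-2)) + m) = -8 + ((m - 4) + m) = -8 + ((-4 + m) + m) = -8 + (-4 + 2*m) = -12 + 2*m)
1/(79289 + Z(C)) = 1/(79289 + (-12 + 2*(818/273))) = 1/(79289 + (-12 + 1636/273)) = 1/(79289 - 1640/273) = 1/(21644257/273) = 273/21644257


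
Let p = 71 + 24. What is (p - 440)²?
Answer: 119025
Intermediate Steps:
p = 95
(p - 440)² = (95 - 440)² = (-345)² = 119025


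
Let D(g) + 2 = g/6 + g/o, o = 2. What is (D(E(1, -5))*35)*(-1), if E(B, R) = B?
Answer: 140/3 ≈ 46.667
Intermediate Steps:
D(g) = -2 + 2*g/3 (D(g) = -2 + (g/6 + g/2) = -2 + 2*g/3)
(D(E(1, -5))*35)*(-1) = ((-2 + (⅔)*1)*35)*(-1) = ((-2 + ⅔)*35)*(-1) = -4/3*35*(-1) = -140/3*(-1) = 140/3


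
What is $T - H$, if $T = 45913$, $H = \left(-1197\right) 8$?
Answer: $55489$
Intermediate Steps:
$H = -9576$
$T - H = 45913 - -9576 = 45913 + 9576 = 55489$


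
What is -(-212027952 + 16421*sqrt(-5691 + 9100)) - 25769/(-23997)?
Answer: 5088034789913/23997 - 16421*sqrt(3409) ≈ 2.1107e+8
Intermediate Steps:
-(-212027952 + 16421*sqrt(-5691 + 9100)) - 25769/(-23997) = -(-212027952 + 16421*sqrt(3409)) - 25769*(-1/23997) = -16421*(-12912 + sqrt(3409)) + 25769/23997 = (212027952 - 16421*sqrt(3409)) + 25769/23997 = 5088034789913/23997 - 16421*sqrt(3409)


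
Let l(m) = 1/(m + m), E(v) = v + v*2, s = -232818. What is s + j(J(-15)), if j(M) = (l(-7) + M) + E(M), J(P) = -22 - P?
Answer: -3259845/14 ≈ -2.3285e+5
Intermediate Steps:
E(v) = 3*v (E(v) = v + 2*v = 3*v)
l(m) = 1/(2*m)
j(M) = -1/14 + 4*M (j(M) = ((1/2)/(-7) + M) + 3*M = ((1/2)*(-1/7) + M) + 3*M = (-1/14 + M) + 3*M = -1/14 + 4*M)
s + j(J(-15)) = -232818 + (-1/14 + 4*(-22 - 1*(-15))) = -232818 + (-1/14 + 4*(-22 + 15)) = -232818 + (-1/14 + 4*(-7)) = -232818 + (-1/14 - 28) = -232818 - 393/14 = -3259845/14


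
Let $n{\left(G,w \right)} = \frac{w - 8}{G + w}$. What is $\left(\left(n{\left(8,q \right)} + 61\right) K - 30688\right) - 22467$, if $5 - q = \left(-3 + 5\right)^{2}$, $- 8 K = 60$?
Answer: $- \frac{160820}{3} \approx -53607.0$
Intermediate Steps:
$K = - \frac{15}{2}$ ($K = \left(- \frac{1}{8}\right) 60 = - \frac{15}{2} \approx -7.5$)
$q = 1$ ($q = 5 - \left(-3 + 5\right)^{2} = 5 - 2^{2} = 5 - 4 = 1$)
$n{\left(G,w \right)} = \frac{-8 + w}{G + w}$
$\left(\left(n{\left(8,q \right)} + 61\right) K - 30688\right) - 22467 = \left(\left(\frac{-8 + 1}{8 + 1} + 61\right) \left(- \frac{15}{2}\right) - 30688\right) - 22467 = \left(\left(\frac{1}{9} \left(-7\right) + 61\right) \left(- \frac{15}{2}\right) - 30688\right) - 22467 = \left(\left(- \frac{7}{9} + 61\right) \left(- \frac{15}{2}\right) - 30688\right) - 22467 = \left(\frac{542}{9} \left(- \frac{15}{2}\right) - 30688\right) - 22467 = \left(- \frac{1355}{3} - 30688\right) - 22467 = - \frac{93419}{3} - 22467 = - \frac{160820}{3}$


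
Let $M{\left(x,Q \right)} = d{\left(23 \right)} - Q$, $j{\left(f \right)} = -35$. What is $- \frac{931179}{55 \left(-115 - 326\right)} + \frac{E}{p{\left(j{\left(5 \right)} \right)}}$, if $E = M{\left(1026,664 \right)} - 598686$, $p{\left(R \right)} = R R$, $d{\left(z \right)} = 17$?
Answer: $- \frac{18226024}{40425} \approx -450.86$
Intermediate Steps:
$p{\left(R \right)} = R^{2}$
$M{\left(x,Q \right)} = 17 - Q$
$E = -599333$ ($E = \left(17 - 664\right) - 598686 = -647 - 598686 = -599333$)
$- \frac{931179}{55 \left(-115 - 326\right)} + \frac{E}{p{\left(j{\left(5 \right)} \right)}} = - \frac{931179}{55 \left(-115 - 326\right)} - \frac{599333}{\left(-35\right)^{2}} = - \frac{931179}{55 \left(-441\right)} - \frac{599333}{1225} = - \frac{931179}{-24255} - \frac{85619}{175} = \left(-931179\right) \left(- \frac{1}{24255}\right) - \frac{85619}{175} = \frac{310393}{8085} - \frac{85619}{175} = - \frac{18226024}{40425}$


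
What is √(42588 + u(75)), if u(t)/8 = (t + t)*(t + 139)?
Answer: 2*√74847 ≈ 547.16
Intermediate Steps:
u(t) = 16*t*(139 + t) (u(t) = 8*((t + t)*(t + 139)) = 8*((2*t)*(139 + t)) = 8*(2*t*(139 + t)) = 16*t*(139 + t))
√(42588 + u(75)) = √(42588 + 16*75*(139 + 75)) = √(42588 + 16*75*214) = √(42588 + 256800) = √299388 = 2*√74847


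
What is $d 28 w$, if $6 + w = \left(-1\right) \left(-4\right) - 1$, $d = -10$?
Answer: $840$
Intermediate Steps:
$w = -3$ ($w = -6 - -3 = -6 + \left(4 - 1\right) = -6 + 3 = -3$)
$d 28 w = \left(-10\right) 28 \left(-3\right) = \left(-280\right) \left(-3\right) = 840$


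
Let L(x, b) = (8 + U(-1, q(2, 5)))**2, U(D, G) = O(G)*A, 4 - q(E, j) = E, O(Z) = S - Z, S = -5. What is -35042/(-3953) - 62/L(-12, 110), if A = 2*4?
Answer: 40245841/4553856 ≈ 8.8378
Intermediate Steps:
O(Z) = -5 - Z
A = 8
q(E, j) = 4 - E
U(D, G) = -40 - 8*G (U(D, G) = (-5 - G)*8 = -40 - 8*G)
L(x, b) = 2304 (L(x, b) = (8 + (-40 - 8*(4 - 1*2)))**2 = (8 + (-40 - 8*(4 - 2)))**2 = (8 + (-40 - 8*2))**2 = (8 + (-40 - 16))**2 = (8 - 56)**2 = (-48)**2 = 2304)
-35042/(-3953) - 62/L(-12, 110) = -35042/(-3953) - 62/2304 = -35042*(-1/3953) - 62*1/2304 = 35042/3953 - 31/1152 = 40245841/4553856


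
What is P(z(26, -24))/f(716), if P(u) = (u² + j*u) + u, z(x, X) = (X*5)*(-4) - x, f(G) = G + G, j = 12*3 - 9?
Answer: 54707/358 ≈ 152.81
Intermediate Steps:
j = 27 (j = 36 - 9 = 27)
f(G) = 2*G
z(x, X) = -x - 20*X (z(x, X) = (5*X)*(-4) - x = -20*X - x = -x - 20*X)
P(u) = u² + 28*u (P(u) = (u² + 27*u) + u = u² + 28*u)
P(z(26, -24))/f(716) = ((-1*26 - 20*(-24))*(28 + (-1*26 - 20*(-24))))/((2*716)) = ((-26 + 480)*(28 + (-26 + 480)))/1432 = (454*(28 + 454))*(1/1432) = (454*482)*(1/1432) = 218828*(1/1432) = 54707/358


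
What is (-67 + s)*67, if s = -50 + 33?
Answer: -5628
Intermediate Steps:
s = -17
(-67 + s)*67 = (-67 - 17)*67 = -84*67 = -5628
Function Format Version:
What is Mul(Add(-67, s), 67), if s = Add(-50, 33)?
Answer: -5628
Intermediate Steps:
s = -17
Mul(Add(-67, s), 67) = Mul(Add(-67, -17), 67) = Mul(-84, 67) = -5628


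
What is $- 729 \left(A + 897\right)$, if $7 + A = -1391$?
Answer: $365229$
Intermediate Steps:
$A = -1398$ ($A = -7 - 1391 = -1398$)
$- 729 \left(A + 897\right) = - 729 \left(-1398 + 897\right) = \left(-729\right) \left(-501\right) = 365229$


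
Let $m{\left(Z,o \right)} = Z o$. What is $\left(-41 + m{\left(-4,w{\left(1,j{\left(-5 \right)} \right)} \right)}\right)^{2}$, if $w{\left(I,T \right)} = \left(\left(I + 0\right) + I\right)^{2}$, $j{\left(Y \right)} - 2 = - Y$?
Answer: $3249$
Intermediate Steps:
$j{\left(Y \right)} = 2 - Y$
$w{\left(I,T \right)} = 4 I^{2}$ ($w{\left(I,T \right)} = \left(I + I\right)^{2} = \left(2 I\right)^{2} = 4 I^{2}$)
$\left(-41 + m{\left(-4,w{\left(1,j{\left(-5 \right)} \right)} \right)}\right)^{2} = \left(-41 - 4 \cdot 4 \cdot 1^{2}\right)^{2} = \left(-41 - 4 \cdot 4 \cdot 1\right)^{2} = \left(-41 - 16\right)^{2} = \left(-57\right)^{2} = 3249$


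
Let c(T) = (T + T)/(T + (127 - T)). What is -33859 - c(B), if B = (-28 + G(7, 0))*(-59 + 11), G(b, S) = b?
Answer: -4302109/127 ≈ -33875.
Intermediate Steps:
B = 1008 (B = (-28 + 7)*(-59 + 11) = -21*(-48) = 1008)
c(T) = 2*T/127 (c(T) = (2*T)/127 = (2*T)*(1/127) = 2*T/127)
-33859 - c(B) = -33859 - 2*1008/127 = -33859 - 1*2016/127 = -33859 - 2016/127 = -4302109/127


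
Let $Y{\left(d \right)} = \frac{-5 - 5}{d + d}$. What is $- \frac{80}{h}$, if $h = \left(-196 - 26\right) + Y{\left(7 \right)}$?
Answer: $\frac{560}{1559} \approx 0.3592$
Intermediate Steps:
$Y{\left(d \right)} = - \frac{5}{d}$ ($Y{\left(d \right)} = - \frac{10}{2 d} = - 10 \frac{1}{2 d} = - \frac{5}{d}$)
$h = - \frac{1559}{7}$ ($h = \left(-196 - 26\right) - \frac{5}{7} = -222 - \frac{5}{7} = - \frac{1559}{7} \approx -222.71$)
$- \frac{80}{h} = - \frac{80}{- \frac{1559}{7}} = \left(-80\right) \left(- \frac{7}{1559}\right) = \frac{560}{1559}$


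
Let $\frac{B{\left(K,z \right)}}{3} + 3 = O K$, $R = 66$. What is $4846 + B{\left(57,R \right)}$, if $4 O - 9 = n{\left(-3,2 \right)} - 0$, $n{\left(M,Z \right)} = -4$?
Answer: $\frac{20203}{4} \approx 5050.8$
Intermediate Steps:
$O = \frac{5}{4}$ ($O = \frac{9}{4} + \frac{-4 - 0}{4} = \frac{9}{4} + \frac{-4 + 0}{4} = \frac{9}{4} + \frac{1}{4} \left(-4\right) = \frac{9}{4} - 1 = \frac{5}{4} \approx 1.25$)
$B{\left(K,z \right)} = -9 + \frac{15 K}{4}$ ($B{\left(K,z \right)} = -9 + 3 \frac{5 K}{4} = -9 + \frac{15 K}{4}$)
$4846 + B{\left(57,R \right)} = 4846 + \left(-9 + \frac{15}{4} \cdot 57\right) = 4846 + \left(-9 + \frac{855}{4}\right) = 4846 + \frac{819}{4} = \frac{20203}{4}$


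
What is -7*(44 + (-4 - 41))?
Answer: 7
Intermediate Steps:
-7*(44 + (-4 - 41)) = -7*(44 - 45) = -7*(-1) = 7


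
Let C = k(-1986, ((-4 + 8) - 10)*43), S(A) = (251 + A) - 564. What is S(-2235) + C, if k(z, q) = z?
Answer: -4534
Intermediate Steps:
S(A) = -313 + A
C = -1986
S(-2235) + C = (-313 - 2235) - 1986 = -2548 - 1986 = -4534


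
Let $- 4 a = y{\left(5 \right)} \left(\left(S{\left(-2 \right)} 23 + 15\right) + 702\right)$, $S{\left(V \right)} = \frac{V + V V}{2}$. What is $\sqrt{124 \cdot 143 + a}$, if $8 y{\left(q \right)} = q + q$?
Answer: $\frac{\sqrt{70003}}{2} \approx 132.29$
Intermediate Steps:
$y{\left(q \right)} = \frac{q}{4}$ ($y{\left(q \right)} = \frac{q + q}{8} = \frac{2 q}{8} = \frac{q}{4}$)
$S{\left(V \right)} = \frac{V}{2} + \frac{V^{2}}{2}$ ($S{\left(V \right)} = \left(V + V^{2}\right) \frac{1}{2} = \frac{V}{2} + \frac{V^{2}}{2}$)
$a = - \frac{925}{4}$ ($a = - \frac{\frac{1}{4} \cdot 5 \left(\left(\frac{1}{2} \left(-2\right) \left(1 - 2\right) 23 + 15\right) + 702\right)}{4} = - \frac{\frac{5}{4} \left(\left(\frac{1}{2} \left(-2\right) \left(-1\right) 23 + 15\right) + 702\right)}{4} = - \frac{\frac{5}{4} \left(\left(1 \cdot 23 + 15\right) + 702\right)}{4} = - \frac{\frac{5}{4} \left(\left(23 + 15\right) + 702\right)}{4} = - \frac{\frac{5}{4} \left(38 + 702\right)}{4} = - \frac{\frac{5}{4} \cdot 740}{4} = \left(- \frac{1}{4}\right) 925 = - \frac{925}{4} \approx -231.25$)
$\sqrt{124 \cdot 143 + a} = \sqrt{124 \cdot 143 - \frac{925}{4}} = \sqrt{17732 - \frac{925}{4}} = \sqrt{\frac{70003}{4}} = \frac{\sqrt{70003}}{2}$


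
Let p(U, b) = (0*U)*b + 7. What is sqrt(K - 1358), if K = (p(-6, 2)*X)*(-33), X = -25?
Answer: sqrt(4417) ≈ 66.460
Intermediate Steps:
p(U, b) = 7 (p(U, b) = 0*b + 7 = 0 + 7 = 7)
K = 5775 (K = (7*(-25))*(-33) = -175*(-33) = 5775)
sqrt(K - 1358) = sqrt(5775 - 1358) = sqrt(4417)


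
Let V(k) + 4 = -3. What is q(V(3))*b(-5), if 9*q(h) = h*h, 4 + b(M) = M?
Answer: -49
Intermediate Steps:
V(k) = -7 (V(k) = -4 - 3 = -7)
b(M) = -4 + M
q(h) = h**2/9 (q(h) = (h*h)/9 = h**2/9)
q(V(3))*b(-5) = ((1/9)*(-7)**2)*(-4 - 5) = ((1/9)*49)*(-9) = (49/9)*(-9) = -49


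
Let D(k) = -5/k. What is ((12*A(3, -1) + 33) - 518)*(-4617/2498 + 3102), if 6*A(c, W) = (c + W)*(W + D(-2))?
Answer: -3709461741/2498 ≈ -1.4850e+6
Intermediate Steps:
A(c, W) = (5/2 + W)*(W + c)/6 (A(c, W) = ((c + W)*(W - 5/(-2)))/6 = ((W + c)*(W - 5*(-½)))/6 = ((W + c)*(W + 5/2))/6 = ((W + c)*(5/2 + W))/6 = ((5/2 + W)*(W + c))/6 = (5/2 + W)*(W + c)/6)
((12*A(3, -1) + 33) - 518)*(-4617/2498 + 3102) = ((12*((⅙)*(-1)² + (5/12)*(-1) + (5/12)*3 + (⅙)*(-1)*3) + 33) - 518)*(-4617/2498 + 3102) = ((12*((⅙)*1 - 5/12 + 5/4 - ½) + 33) - 518)*(-4617*1/2498 + 3102) = ((12*(⅙ - 5/12 + 5/4 - ½) + 33) - 518)*(-4617/2498 + 3102) = ((12*(½) + 33) - 518)*(7744179/2498) = ((6 + 33) - 518)*(7744179/2498) = (39 - 518)*(7744179/2498) = -479*7744179/2498 = -3709461741/2498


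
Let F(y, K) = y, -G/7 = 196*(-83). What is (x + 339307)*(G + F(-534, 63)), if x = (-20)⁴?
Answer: 56592453994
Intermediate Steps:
x = 160000
G = 113876 (G = -1372*(-83) = -7*(-16268) = 113876)
(x + 339307)*(G + F(-534, 63)) = (160000 + 339307)*(113876 - 534) = 499307*113342 = 56592453994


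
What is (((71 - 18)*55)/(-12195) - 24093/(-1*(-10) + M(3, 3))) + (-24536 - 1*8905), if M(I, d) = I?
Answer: -1119084193/31707 ≈ -35295.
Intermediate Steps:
(((71 - 18)*55)/(-12195) - 24093/(-1*(-10) + M(3, 3))) + (-24536 - 1*8905) = (((71 - 18)*55)/(-12195) - 24093/(-1*(-10) + 3)) + (-24536 - 1*8905) = ((53*55)*(-1/12195) - 24093/(10 + 3)) + (-24536 - 8905) = (2915*(-1/12195) - 24093/13) - 33441 = (-583/2439 - 24093*1/13) - 33441 = (-583/2439 - 24093/13) - 33441 = -58770406/31707 - 33441 = -1119084193/31707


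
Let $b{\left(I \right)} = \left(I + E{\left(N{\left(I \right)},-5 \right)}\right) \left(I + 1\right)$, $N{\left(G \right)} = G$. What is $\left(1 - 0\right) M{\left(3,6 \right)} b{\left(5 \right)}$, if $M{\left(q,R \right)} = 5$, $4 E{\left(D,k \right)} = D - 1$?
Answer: $180$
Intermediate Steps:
$E{\left(D,k \right)} = - \frac{1}{4} + \frac{D}{4}$ ($E{\left(D,k \right)} = \frac{D - 1}{4} = \frac{-1 + D}{4} = - \frac{1}{4} + \frac{D}{4}$)
$b{\left(I \right)} = \left(1 + I\right) \left(- \frac{1}{4} + \frac{5 I}{4}\right)$ ($b{\left(I \right)} = \left(I + \left(- \frac{1}{4} + \frac{I}{4}\right)\right) \left(I + 1\right) = \left(- \frac{1}{4} + \frac{5 I}{4}\right) \left(1 + I\right) = \left(1 + I\right) \left(- \frac{1}{4} + \frac{5 I}{4}\right)$)
$\left(1 - 0\right) M{\left(3,6 \right)} b{\left(5 \right)} = \left(1 - 0\right) 5 \left(- \frac{1}{4} + 5 + \frac{5 \cdot 5^{2}}{4}\right) = \left(1 + 0\right) 5 \left(- \frac{1}{4} + 5 + \frac{5}{4} \cdot 25\right) = 1 \cdot 5 \left(- \frac{1}{4} + 5 + \frac{125}{4}\right) = 5 \cdot 36 = 180$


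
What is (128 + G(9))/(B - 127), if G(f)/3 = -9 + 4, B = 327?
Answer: 113/200 ≈ 0.56500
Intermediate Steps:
G(f) = -15 (G(f) = 3*(-9 + 4) = 3*(-5) = -15)
(128 + G(9))/(B - 127) = (128 - 15)/(327 - 127) = 113/200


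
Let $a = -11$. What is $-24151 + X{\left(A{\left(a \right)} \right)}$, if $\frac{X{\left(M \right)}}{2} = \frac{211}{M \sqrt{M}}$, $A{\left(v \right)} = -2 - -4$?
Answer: $-24151 + \frac{211 \sqrt{2}}{2} \approx -24002.0$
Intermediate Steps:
$A{\left(v \right)} = 2$ ($A{\left(v \right)} = -2 + 4 = 2$)
$X{\left(M \right)} = \frac{422}{M^{\frac{3}{2}}}$ ($X{\left(M \right)} = 2 \frac{211}{M \sqrt{M}} = 2 \frac{211}{M^{\frac{3}{2}}} = \frac{422}{M^{\frac{3}{2}}}$)
$-24151 + X{\left(A{\left(a \right)} \right)} = -24151 + \frac{422}{2 \sqrt{2}} = -24151 + 422 \frac{\sqrt{2}}{4} = -24151 + \frac{211 \sqrt{2}}{2}$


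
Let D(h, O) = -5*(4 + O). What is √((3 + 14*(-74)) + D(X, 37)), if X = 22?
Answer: I*√1238 ≈ 35.185*I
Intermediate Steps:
D(h, O) = -20 - 5*O
√((3 + 14*(-74)) + D(X, 37)) = √((3 + 14*(-74)) + (-20 - 5*37)) = √((3 - 1036) + (-20 - 185)) = √(-1033 - 205) = √(-1238) = I*√1238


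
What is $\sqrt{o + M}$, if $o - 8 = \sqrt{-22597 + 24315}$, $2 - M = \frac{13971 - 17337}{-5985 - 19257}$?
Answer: $\frac{\sqrt{174628363 + 17698849 \sqrt{1718}}}{4207} \approx 7.1635$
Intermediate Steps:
$M = \frac{7853}{4207}$ ($M = 2 - \frac{13971 - 17337}{-5985 - 19257} = 2 - - \frac{3366}{-25242} = 2 - \left(-3366\right) \left(- \frac{1}{25242}\right) = 2 - \frac{561}{4207} = \frac{7853}{4207} \approx 1.8667$)
$o = 8 + \sqrt{1718}$ ($o = 8 + \sqrt{-22597 + 24315} = 8 + \sqrt{1718} \approx 49.449$)
$\sqrt{o + M} = \sqrt{\left(8 + \sqrt{1718}\right) + \frac{7853}{4207}} = \sqrt{\frac{41509}{4207} + \sqrt{1718}}$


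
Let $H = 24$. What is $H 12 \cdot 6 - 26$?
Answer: $1702$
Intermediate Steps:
$H 12 \cdot 6 - 26 = 24 \cdot 12 \cdot 6 - 26 = 24 \cdot 72 - 26 = 1728 - 26 = 1702$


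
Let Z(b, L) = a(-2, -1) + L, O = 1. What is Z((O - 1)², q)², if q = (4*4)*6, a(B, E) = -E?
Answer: 9409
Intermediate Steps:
q = 96 (q = 16*6 = 96)
Z(b, L) = 1 + L (Z(b, L) = -1*(-1) + L = 1 + L)
Z((O - 1)², q)² = (1 + 96)² = 97² = 9409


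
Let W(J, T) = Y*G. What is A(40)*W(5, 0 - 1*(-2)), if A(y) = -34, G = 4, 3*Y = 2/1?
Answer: -272/3 ≈ -90.667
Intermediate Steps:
Y = ⅔ (Y = (2/1)/3 = (2*1)/3 = (⅓)*2 = ⅔ ≈ 0.66667)
W(J, T) = 8/3 (W(J, T) = (⅔)*4 = 8/3)
A(40)*W(5, 0 - 1*(-2)) = -34*8/3 = -272/3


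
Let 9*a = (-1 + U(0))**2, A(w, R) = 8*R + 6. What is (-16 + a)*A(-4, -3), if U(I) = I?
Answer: 286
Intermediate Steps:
A(w, R) = 6 + 8*R
a = 1/9 (a = (-1 + 0)**2/9 = (1/9)*(-1)**2 = (1/9)*1 = 1/9 ≈ 0.11111)
(-16 + a)*A(-4, -3) = (-16 + 1/9)*(6 + 8*(-3)) = -143*(6 - 24)/9 = -143/9*(-18) = 286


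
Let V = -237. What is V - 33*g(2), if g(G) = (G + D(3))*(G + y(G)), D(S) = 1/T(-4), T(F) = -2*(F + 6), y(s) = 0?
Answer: -705/2 ≈ -352.50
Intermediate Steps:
T(F) = -12 - 2*F (T(F) = -2*(6 + F) = -12 - 2*F)
D(S) = -¼ (D(S) = 1/(-12 - 2*(-4)) = 1/(-12 + 8) = 1/(-4) = -¼)
g(G) = G*(-¼ + G) (g(G) = (G - ¼)*(G + 0) = (-¼ + G)*G = G*(-¼ + G))
V - 33*g(2) = -237 - 66*(-¼ + 2) = -237 - 66*7/4 = -237 - 33*7/2 = -237 - 231/2 = -705/2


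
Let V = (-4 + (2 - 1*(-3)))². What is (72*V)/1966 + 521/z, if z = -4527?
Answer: -349171/4450041 ≈ -0.078465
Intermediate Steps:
V = 1 (V = (-4 + (2 + 3))² = (-4 + 5)² = 1² = 1)
(72*V)/1966 + 521/z = (72*1)/1966 + 521/(-4527) = 72*(1/1966) + 521*(-1/4527) = 36/983 - 521/4527 = -349171/4450041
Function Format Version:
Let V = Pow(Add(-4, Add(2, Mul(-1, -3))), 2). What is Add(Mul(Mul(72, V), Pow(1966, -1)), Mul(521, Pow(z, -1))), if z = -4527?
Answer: Rational(-349171, 4450041) ≈ -0.078465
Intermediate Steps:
V = 1 (V = Pow(Add(-4, Add(2, 3)), 2) = Pow(Add(-4, 5), 2) = Pow(1, 2) = 1)
Add(Mul(Mul(72, V), Pow(1966, -1)), Mul(521, Pow(z, -1))) = Add(Mul(Mul(72, 1), Pow(1966, -1)), Mul(521, Pow(-4527, -1))) = Add(Mul(72, Rational(1, 1966)), Mul(521, Rational(-1, 4527))) = Add(Rational(36, 983), Rational(-521, 4527)) = Rational(-349171, 4450041)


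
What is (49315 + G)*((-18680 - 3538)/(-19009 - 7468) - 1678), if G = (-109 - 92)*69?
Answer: -1574021739848/26477 ≈ -5.9449e+7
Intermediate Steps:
G = -13869 (G = -201*69 = -13869)
(49315 + G)*((-18680 - 3538)/(-19009 - 7468) - 1678) = (49315 - 13869)*((-18680 - 3538)/(-19009 - 7468) - 1678) = 35446*(-22218/(-26477) - 1678) = 35446*(-22218*(-1/26477) - 1678) = 35446*(22218/26477 - 1678) = 35446*(-44406188/26477) = -1574021739848/26477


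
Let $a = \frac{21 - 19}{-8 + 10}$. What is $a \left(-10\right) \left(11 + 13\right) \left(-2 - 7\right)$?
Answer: $2160$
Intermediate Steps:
$a = 1$ ($a = \frac{2}{2} = 2 \cdot \frac{1}{2} = 1$)
$a \left(-10\right) \left(11 + 13\right) \left(-2 - 7\right) = 1 \left(-10\right) \left(11 + 13\right) \left(-2 - 7\right) = - 10 \cdot 24 \left(-9\right) = \left(-10\right) \left(-216\right) = 2160$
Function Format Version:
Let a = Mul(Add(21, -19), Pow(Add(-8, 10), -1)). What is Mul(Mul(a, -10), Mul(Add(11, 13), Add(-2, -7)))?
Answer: 2160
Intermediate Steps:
a = 1 (a = Mul(2, Pow(2, -1)) = Mul(2, Rational(1, 2)) = 1)
Mul(Mul(a, -10), Mul(Add(11, 13), Add(-2, -7))) = Mul(Mul(1, -10), Mul(Add(11, 13), Add(-2, -7))) = Mul(-10, Mul(24, -9)) = Mul(-10, -216) = 2160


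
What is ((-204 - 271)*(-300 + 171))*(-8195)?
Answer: -502148625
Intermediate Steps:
((-204 - 271)*(-300 + 171))*(-8195) = -475*(-129)*(-8195) = 61275*(-8195) = -502148625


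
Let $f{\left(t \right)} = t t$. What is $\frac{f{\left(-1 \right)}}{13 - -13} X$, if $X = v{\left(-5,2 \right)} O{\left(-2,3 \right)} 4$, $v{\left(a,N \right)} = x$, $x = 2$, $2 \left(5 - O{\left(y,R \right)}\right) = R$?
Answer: $\frac{14}{13} \approx 1.0769$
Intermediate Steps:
$f{\left(t \right)} = t^{2}$
$O{\left(y,R \right)} = 5 - \frac{R}{2}$
$v{\left(a,N \right)} = 2$
$X = 28$ ($X = 2 \left(5 - \frac{3}{2}\right) 4 = 2 \cdot \frac{7}{2} \cdot 4 = 7 \cdot 4 = 28$)
$\frac{f{\left(-1 \right)}}{13 - -13} X = \frac{\left(-1\right)^{2}}{13 - -13} \cdot 28 = 1 \frac{1}{13 + 13} \cdot 28 = 1 \cdot \frac{1}{26} \cdot 28 = \frac{1}{26} \cdot 28 = \frac{14}{13}$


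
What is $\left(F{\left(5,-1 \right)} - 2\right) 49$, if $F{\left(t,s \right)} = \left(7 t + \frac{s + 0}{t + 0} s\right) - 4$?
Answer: $\frac{7154}{5} \approx 1430.8$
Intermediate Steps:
$F{\left(t,s \right)} = -4 + 7 t + \frac{s^{2}}{t}$ ($F{\left(t,s \right)} = \left(7 t + \frac{s}{t} s\right) - 4 = \left(7 t + \frac{s^{2}}{t}\right) - 4 = -4 + 7 t + \frac{s^{2}}{t}$)
$\left(F{\left(5,-1 \right)} - 2\right) 49 = \left(\left(-4 + 7 \cdot 5 + \frac{\left(-1\right)^{2}}{5}\right) - 2\right) 49 = \left(\left(-4 + 35 + 1 \cdot \frac{1}{5}\right) + \left(-3 + 1\right)\right) 49 = \left(\left(-4 + 35 + \frac{1}{5}\right) - 2\right) 49 = \left(\frac{156}{5} - 2\right) 49 = \frac{146}{5} \cdot 49 = \frac{7154}{5}$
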